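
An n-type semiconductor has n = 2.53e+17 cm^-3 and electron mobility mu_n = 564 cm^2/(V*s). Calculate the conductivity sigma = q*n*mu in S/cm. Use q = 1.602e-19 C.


Step 1: sigma = q * n * mu
Step 2: sigma = 1.602e-19 * 2.53e+17 * 564
Step 3: sigma = 2.286e+01 S/cm

2.286e+01


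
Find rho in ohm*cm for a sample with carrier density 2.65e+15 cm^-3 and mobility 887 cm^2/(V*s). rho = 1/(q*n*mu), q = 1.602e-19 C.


Step 1: sigma = q * n * mu = 1.602e-19 * 2.65e+15 * 887 = 3.76558e-01 S/cm
Step 2: rho = 1 / sigma = 1 / 3.76558e-01 = 2.656 ohm*cm

2.656


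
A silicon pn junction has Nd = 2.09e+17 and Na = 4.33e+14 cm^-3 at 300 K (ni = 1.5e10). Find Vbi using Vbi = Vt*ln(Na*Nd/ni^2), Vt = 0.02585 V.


Step 1: Compute Na*Nd/ni^2 = 4.33e+14 * 2.09e+17 / (1.5e10)^2 = 4.0221e+11
Step 2: ln(4.0221e+11) = 26.7202
Step 3: Vbi = 0.02585 * 26.7202 = 0.691 V

0.691


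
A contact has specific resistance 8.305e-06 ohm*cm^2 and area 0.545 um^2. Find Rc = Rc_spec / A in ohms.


Step 1: Convert area to cm^2: 0.545 um^2 = 5.4500e-09 cm^2
Step 2: Rc = Rc_spec / A = 8.305e-06 / 5.4500e-09
Step 3: Rc = 1.52e+03 ohms

1.52e+03


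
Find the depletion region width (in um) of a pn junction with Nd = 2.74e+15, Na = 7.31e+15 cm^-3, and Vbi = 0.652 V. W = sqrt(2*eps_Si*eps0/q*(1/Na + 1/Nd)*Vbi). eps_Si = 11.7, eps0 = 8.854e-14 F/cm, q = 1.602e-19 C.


Step 1: 1/Na + 1/Nd = 1/7.31e+15 + 1/2.74e+15 = 5.01762e-16
Step 2: 2*eps*eps0/q = 2*11.7*8.854e-14/1.602e-19 = 1.293281e+07
Step 3: W^2 = 1.293281e+07 * 5.01762e-16 * 0.652 = 4.23095e-09
Step 4: W = sqrt(4.23095e-09) = 6.505e-05 cm = 0.6505 um

0.6505


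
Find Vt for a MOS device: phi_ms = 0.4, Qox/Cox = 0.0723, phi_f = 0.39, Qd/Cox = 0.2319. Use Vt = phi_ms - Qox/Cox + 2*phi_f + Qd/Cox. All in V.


Step 1: Vt = phi_ms - Qox/Cox + 2*phi_f + Qd/Cox
Step 2: Vt = 0.4 - 0.0723 + 2*0.39 + 0.2319
Step 3: Vt = 0.4 - 0.0723 + 0.78 + 0.2319
Step 4: Vt = 1.3396 V

1.3396


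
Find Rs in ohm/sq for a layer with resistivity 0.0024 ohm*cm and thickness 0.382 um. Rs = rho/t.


Step 1: Convert thickness to cm: t = 0.382 um = 3.8200e-05 cm
Step 2: Rs = rho / t = 0.0024 / 3.8200e-05
Step 3: Rs = 62.8 ohm/sq

62.8


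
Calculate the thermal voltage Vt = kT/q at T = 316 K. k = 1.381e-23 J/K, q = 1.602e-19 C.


Step 1: kT = 1.381e-23 * 316 = 4.36396e-21 J
Step 2: Vt = kT/q = 4.36396e-21 / 1.602e-19
Step 3: Vt = 0.02724 V

0.02724


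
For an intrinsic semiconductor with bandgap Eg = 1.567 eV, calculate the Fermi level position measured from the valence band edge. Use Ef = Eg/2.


Step 1: For an intrinsic semiconductor, the Fermi level sits at midgap.
Step 2: Ef = Eg / 2 = 1.567 / 2 = 0.7835 eV

0.7835


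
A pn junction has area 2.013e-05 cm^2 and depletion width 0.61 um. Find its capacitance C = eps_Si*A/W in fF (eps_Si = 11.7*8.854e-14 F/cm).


Step 1: eps_Si = 11.7 * 8.854e-14 = 1.035918e-12 F/cm
Step 2: W in cm = 0.61 * 1e-4 = 6.10e-05 cm
Step 3: C = 1.035918e-12 * 2.013e-05 / 6.10e-05 = 3.418529e-13 F
Step 4: C = 341.85 fF

341.85


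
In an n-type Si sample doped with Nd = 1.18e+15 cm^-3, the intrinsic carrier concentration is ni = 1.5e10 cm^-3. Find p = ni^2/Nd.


Step 1: Since Nd >> ni, n ≈ Nd = 1.18e+15 cm^-3
Step 2: p = ni^2 / n = (1.5e10)^2 / 1.18e+15
Step 3: p = 2.25e20 / 1.18e+15 = 1.91e+05 cm^-3

1.91e+05


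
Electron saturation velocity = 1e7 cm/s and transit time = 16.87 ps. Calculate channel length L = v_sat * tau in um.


Step 1: tau in seconds = 16.87 ps * 1e-12 = 1.6870e-11 s
Step 2: L = v_sat * tau = 1e7 * 1.6870e-11 = 1.6870e-04 cm
Step 3: L in um = 1.6870e-04 * 1e4 = 1.687 um

1.687


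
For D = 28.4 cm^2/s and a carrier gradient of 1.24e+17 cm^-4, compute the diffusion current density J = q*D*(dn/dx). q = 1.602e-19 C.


Step 1: J = q * D * (dn/dx)
Step 2: J = 1.602e-19 * 28.4 * 1.24e+17
Step 3: J = 5.64e-01 A/cm^2

5.64e-01


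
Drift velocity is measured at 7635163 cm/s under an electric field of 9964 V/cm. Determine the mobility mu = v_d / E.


Step 1: mu = v_d / E
Step 2: mu = 7635163 / 9964
Step 3: mu = 766.27 cm^2/(V*s)

766.27


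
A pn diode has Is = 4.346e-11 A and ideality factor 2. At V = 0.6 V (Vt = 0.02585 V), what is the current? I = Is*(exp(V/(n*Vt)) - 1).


Step 1: V/(n*Vt) = 0.6/(2*0.02585) = 11.6054
Step 2: exp(11.6054) = 1.0969e+05
Step 3: I = 4.346e-11 * (1.0969e+05 - 1) = 4.77e-06 A

4.77e-06


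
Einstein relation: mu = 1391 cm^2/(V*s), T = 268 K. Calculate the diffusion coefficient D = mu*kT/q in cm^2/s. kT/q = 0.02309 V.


Step 1: D = mu * (kT/q)
Step 2: D = 1391 * 0.02309
Step 3: D = 32.12 cm^2/s

32.12


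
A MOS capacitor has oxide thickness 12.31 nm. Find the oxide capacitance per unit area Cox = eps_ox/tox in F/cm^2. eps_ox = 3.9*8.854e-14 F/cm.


Step 1: eps_ox = 3.9 * 8.854e-14 = 3.45306e-13 F/cm
Step 2: tox in cm = 12.31 nm * 1e-7 = 1.2310e-06 cm
Step 3: Cox = 3.45306e-13 / 1.2310e-06 = 2.81e-07 F/cm^2

2.81e-07


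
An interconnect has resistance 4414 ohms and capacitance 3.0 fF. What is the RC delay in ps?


Step 1: tau = R * C
Step 2: tau = 4414 * 3.0 fF = 4414 * 3.0e-15 F
Step 3: tau = 1.3242e-11 s = 13.242 ps

13.242


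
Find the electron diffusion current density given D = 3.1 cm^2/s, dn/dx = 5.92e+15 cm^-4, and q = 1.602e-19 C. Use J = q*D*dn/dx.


Step 1: J = q * D * (dn/dx)
Step 2: J = 1.602e-19 * 3.1 * 5.92e+15
Step 3: J = 2.94e-03 A/cm^2

2.94e-03


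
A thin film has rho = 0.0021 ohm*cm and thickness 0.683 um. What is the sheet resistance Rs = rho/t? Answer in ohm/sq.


Step 1: Convert thickness to cm: t = 0.683 um = 6.8300e-05 cm
Step 2: Rs = rho / t = 0.0021 / 6.8300e-05
Step 3: Rs = 30.7 ohm/sq

30.7


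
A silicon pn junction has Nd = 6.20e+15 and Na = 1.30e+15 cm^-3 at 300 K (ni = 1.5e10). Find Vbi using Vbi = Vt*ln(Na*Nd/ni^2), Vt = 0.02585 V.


Step 1: Compute Na*Nd/ni^2 = 1.30e+15 * 6.20e+15 / (1.5e10)^2 = 3.5822e+10
Step 2: ln(3.5822e+10) = 24.3018
Step 3: Vbi = 0.02585 * 24.3018 = 0.628 V

0.628


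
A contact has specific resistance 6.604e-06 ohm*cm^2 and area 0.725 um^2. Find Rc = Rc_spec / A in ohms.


Step 1: Convert area to cm^2: 0.725 um^2 = 7.2500e-09 cm^2
Step 2: Rc = Rc_spec / A = 6.604e-06 / 7.2500e-09
Step 3: Rc = 9.11e+02 ohms

9.11e+02


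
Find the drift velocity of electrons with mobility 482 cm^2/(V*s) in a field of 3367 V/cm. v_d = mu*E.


Step 1: v_d = mu * E
Step 2: v_d = 482 * 3367 = 1622894
Step 3: v_d = 1.62e+06 cm/s

1.62e+06


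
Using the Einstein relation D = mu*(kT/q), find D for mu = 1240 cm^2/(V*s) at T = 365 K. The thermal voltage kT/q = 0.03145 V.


Step 1: D = mu * (kT/q)
Step 2: D = 1240 * 0.03145
Step 3: D = 39.0 cm^2/s

39.0


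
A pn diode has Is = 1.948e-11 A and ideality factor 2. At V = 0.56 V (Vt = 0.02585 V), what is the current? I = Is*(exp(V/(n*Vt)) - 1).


Step 1: V/(n*Vt) = 0.56/(2*0.02585) = 10.8317
Step 2: exp(10.8317) = 5.0600e+04
Step 3: I = 1.948e-11 * (5.0600e+04 - 1) = 9.86e-07 A

9.86e-07


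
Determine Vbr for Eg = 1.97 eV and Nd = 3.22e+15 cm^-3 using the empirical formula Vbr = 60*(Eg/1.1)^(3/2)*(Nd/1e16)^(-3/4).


Step 1: Eg/1.1 = 1.97/1.1 = 1.790909
Step 2: (Eg/1.1)^1.5 = 1.790909^1.5 = 2.396681
Step 3: (Nd/1e16)^(-0.75) = (0.322)^(-0.75) = 2.339419
Step 4: Vbr = 60 * 2.396681 * 2.339419 = 336.4 V

336.4


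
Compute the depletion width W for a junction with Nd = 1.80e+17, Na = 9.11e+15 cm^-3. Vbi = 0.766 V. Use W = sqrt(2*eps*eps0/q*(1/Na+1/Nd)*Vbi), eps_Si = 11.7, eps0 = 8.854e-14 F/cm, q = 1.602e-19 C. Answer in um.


Step 1: 1/Na + 1/Nd = 1/9.11e+15 + 1/1.80e+17 = 1.15325e-16
Step 2: 2*eps*eps0/q = 2*11.7*8.854e-14/1.602e-19 = 1.293281e+07
Step 3: W^2 = 1.293281e+07 * 1.15325e-16 * 0.766 = 1.14247e-09
Step 4: W = sqrt(1.14247e-09) = 3.380e-05 cm = 0.338 um

0.338


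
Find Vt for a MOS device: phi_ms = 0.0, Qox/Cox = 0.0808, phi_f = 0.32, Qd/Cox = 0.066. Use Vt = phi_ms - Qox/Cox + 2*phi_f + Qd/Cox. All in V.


Step 1: Vt = phi_ms - Qox/Cox + 2*phi_f + Qd/Cox
Step 2: Vt = 0.0 - 0.0808 + 2*0.32 + 0.066
Step 3: Vt = 0.0 - 0.0808 + 0.64 + 0.066
Step 4: Vt = 0.6252 V

0.6252


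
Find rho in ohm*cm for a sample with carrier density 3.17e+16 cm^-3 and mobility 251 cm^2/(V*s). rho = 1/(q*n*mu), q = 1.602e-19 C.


Step 1: sigma = q * n * mu = 1.602e-19 * 3.17e+16 * 251 = 1.27466e+00 S/cm
Step 2: rho = 1 / sigma = 1 / 1.27466e+00 = 0.7845 ohm*cm

0.7845


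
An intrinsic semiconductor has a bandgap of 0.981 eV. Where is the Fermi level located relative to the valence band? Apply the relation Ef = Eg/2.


Step 1: For an intrinsic semiconductor, the Fermi level sits at midgap.
Step 2: Ef = Eg / 2 = 0.981 / 2 = 0.4905 eV

0.4905


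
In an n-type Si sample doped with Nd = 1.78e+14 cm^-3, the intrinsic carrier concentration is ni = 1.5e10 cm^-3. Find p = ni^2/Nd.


Step 1: Since Nd >> ni, n ≈ Nd = 1.78e+14 cm^-3
Step 2: p = ni^2 / n = (1.5e10)^2 / 1.78e+14
Step 3: p = 2.25e20 / 1.78e+14 = 1.26e+06 cm^-3

1.26e+06


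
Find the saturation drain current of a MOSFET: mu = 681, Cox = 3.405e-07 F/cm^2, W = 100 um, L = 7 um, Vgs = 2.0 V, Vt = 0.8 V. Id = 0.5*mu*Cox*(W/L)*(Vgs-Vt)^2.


Step 1: Overdrive voltage Vov = Vgs - Vt = 2.0 - 0.8 = 1.2 V
Step 2: W/L = 100/7 = 14.2857
Step 3: Id = 0.5 * 681 * 3.405e-07 * 14.2857 * 1.2^2
Step 4: Id = 2.39e-03 A

2.39e-03


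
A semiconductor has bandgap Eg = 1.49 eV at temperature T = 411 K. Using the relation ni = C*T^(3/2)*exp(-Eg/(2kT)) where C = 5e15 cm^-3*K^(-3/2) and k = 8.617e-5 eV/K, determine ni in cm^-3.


Step 1: Compute kT = 8.617e-5 * 411 = 0.03541587 eV
Step 2: Exponent = -Eg/(2kT) = -1.49/(2*0.03541587) = -21.03577
Step 3: T^(3/2) = 411^1.5 = 8332.26
Step 4: ni = 5e15 * 8332.26 * exp(-21.03577) = 3.05e+10 cm^-3

3.05e+10


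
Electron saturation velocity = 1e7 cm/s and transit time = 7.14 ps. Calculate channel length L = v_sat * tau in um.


Step 1: tau in seconds = 7.14 ps * 1e-12 = 7.1400e-12 s
Step 2: L = v_sat * tau = 1e7 * 7.1400e-12 = 7.1400e-05 cm
Step 3: L in um = 7.1400e-05 * 1e4 = 0.714 um

0.714


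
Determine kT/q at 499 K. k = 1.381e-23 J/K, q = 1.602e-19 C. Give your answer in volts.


Step 1: kT = 1.381e-23 * 499 = 6.89119e-21 J
Step 2: Vt = kT/q = 6.89119e-21 / 1.602e-19
Step 3: Vt = 0.04302 V

0.04302


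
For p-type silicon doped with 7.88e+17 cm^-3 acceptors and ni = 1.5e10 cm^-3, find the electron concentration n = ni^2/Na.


Step 1: Majority hole concentration p ≈ Na = 7.88e+17 cm^-3
Step 2: n = ni^2 / Na = (1.5e10)^2 / 7.88e+17
Step 3: n = 2.86e+02 cm^-3

2.86e+02


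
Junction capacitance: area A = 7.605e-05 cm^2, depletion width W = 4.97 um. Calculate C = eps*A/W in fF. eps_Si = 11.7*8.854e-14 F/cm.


Step 1: eps_Si = 11.7 * 8.854e-14 = 1.035918e-12 F/cm
Step 2: W in cm = 4.97 * 1e-4 = 4.97e-04 cm
Step 3: C = 1.035918e-12 * 7.605e-05 / 4.97e-04 = 1.585142e-13 F
Step 4: C = 158.51 fF

158.51


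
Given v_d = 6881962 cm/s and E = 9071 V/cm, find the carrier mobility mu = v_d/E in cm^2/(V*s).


Step 1: mu = v_d / E
Step 2: mu = 6881962 / 9071
Step 3: mu = 758.68 cm^2/(V*s)

758.68


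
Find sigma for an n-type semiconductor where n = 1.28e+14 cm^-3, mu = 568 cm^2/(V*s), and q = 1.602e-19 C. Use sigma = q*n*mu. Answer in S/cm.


Step 1: sigma = q * n * mu
Step 2: sigma = 1.602e-19 * 1.28e+14 * 568
Step 3: sigma = 1.165e-02 S/cm

1.165e-02


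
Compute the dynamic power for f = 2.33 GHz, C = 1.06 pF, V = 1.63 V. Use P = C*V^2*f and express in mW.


Step 1: V^2 = 1.63^2 = 2.6569 V^2
Step 2: P = C*V^2*f = 1.06e-12 F * 2.6569 * 2.33e9 Hz
Step 3: P = 6.56201162e-03 W
Step 4: P = 6.562 mW

6.562


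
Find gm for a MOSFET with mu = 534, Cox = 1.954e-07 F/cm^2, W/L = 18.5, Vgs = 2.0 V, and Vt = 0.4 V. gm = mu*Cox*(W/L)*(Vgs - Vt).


Step 1: Vov = Vgs - Vt = 2.0 - 0.4 = 1.6 V
Step 2: gm = mu * Cox * (W/L) * Vov
Step 3: gm = 534 * 1.954e-07 * 18.5 * 1.6 = 3.09e-03 S

3.09e-03


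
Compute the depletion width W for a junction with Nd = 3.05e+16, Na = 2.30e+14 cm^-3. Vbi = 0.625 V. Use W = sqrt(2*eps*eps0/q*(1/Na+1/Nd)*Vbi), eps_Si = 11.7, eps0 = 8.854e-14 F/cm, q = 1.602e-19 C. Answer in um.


Step 1: 1/Na + 1/Nd = 1/2.30e+14 + 1/3.05e+16 = 4.38061e-15
Step 2: 2*eps*eps0/q = 2*11.7*8.854e-14/1.602e-19 = 1.293281e+07
Step 3: W^2 = 1.293281e+07 * 4.38061e-15 * 0.625 = 3.54085e-08
Step 4: W = sqrt(3.54085e-08) = 1.882e-04 cm = 1.882 um

1.882


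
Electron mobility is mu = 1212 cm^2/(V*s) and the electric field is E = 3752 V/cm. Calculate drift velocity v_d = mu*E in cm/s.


Step 1: v_d = mu * E
Step 2: v_d = 1212 * 3752 = 4547424
Step 3: v_d = 4.55e+06 cm/s

4.55e+06


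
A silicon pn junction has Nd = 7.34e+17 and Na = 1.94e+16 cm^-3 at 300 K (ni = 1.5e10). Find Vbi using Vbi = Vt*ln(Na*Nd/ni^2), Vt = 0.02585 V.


Step 1: Compute Na*Nd/ni^2 = 1.94e+16 * 7.34e+17 / (1.5e10)^2 = 6.3287e+13
Step 2: ln(6.3287e+13) = 31.7787
Step 3: Vbi = 0.02585 * 31.7787 = 0.821 V

0.821


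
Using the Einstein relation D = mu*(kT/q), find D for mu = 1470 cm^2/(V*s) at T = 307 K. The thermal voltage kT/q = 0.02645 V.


Step 1: D = mu * (kT/q)
Step 2: D = 1470 * 0.02645
Step 3: D = 38.88 cm^2/s

38.88


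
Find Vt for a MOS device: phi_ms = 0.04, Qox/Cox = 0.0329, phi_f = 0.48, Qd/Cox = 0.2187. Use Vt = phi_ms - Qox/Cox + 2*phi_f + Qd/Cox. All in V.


Step 1: Vt = phi_ms - Qox/Cox + 2*phi_f + Qd/Cox
Step 2: Vt = 0.04 - 0.0329 + 2*0.48 + 0.2187
Step 3: Vt = 0.04 - 0.0329 + 0.96 + 0.2187
Step 4: Vt = 1.1858 V

1.1858


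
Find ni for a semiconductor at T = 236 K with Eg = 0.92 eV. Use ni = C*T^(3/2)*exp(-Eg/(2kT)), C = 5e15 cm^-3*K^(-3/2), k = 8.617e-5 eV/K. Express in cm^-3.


Step 1: Compute kT = 8.617e-5 * 236 = 0.02033612 eV
Step 2: Exponent = -Eg/(2kT) = -0.92/(2*0.02033612) = -22.61985
Step 3: T^(3/2) = 236^1.5 = 3625.50
Step 4: ni = 5e15 * 3625.50 * exp(-22.61985) = 2.72e+09 cm^-3

2.72e+09


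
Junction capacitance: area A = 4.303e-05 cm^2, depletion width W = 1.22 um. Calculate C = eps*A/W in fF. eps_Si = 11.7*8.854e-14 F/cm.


Step 1: eps_Si = 11.7 * 8.854e-14 = 1.035918e-12 F/cm
Step 2: W in cm = 1.22 * 1e-4 = 1.22e-04 cm
Step 3: C = 1.035918e-12 * 4.303e-05 / 1.22e-04 = 3.653734e-13 F
Step 4: C = 365.37 fF

365.37


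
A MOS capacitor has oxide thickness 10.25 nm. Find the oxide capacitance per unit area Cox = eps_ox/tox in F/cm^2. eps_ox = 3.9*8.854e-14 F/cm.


Step 1: eps_ox = 3.9 * 8.854e-14 = 3.45306e-13 F/cm
Step 2: tox in cm = 10.25 nm * 1e-7 = 1.0250e-06 cm
Step 3: Cox = 3.45306e-13 / 1.0250e-06 = 3.37e-07 F/cm^2

3.37e-07


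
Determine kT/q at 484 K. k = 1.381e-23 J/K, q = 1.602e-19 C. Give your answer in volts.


Step 1: kT = 1.381e-23 * 484 = 6.68404e-21 J
Step 2: Vt = kT/q = 6.68404e-21 / 1.602e-19
Step 3: Vt = 0.04172 V

0.04172


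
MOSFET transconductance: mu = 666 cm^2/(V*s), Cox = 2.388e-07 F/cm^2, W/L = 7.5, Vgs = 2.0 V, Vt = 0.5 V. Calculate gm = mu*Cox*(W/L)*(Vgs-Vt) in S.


Step 1: Vov = Vgs - Vt = 2.0 - 0.5 = 1.5 V
Step 2: gm = mu * Cox * (W/L) * Vov
Step 3: gm = 666 * 2.388e-07 * 7.5 * 1.5 = 1.79e-03 S

1.79e-03


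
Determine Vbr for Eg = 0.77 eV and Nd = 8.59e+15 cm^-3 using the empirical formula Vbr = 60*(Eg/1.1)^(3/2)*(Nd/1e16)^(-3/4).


Step 1: Eg/1.1 = 0.77/1.1 = 0.700000
Step 2: (Eg/1.1)^1.5 = 0.700000^1.5 = 0.585662
Step 3: (Nd/1e16)^(-0.75) = (0.859)^(-0.75) = 1.120741
Step 4: Vbr = 60 * 0.585662 * 1.120741 = 39.4 V

39.4


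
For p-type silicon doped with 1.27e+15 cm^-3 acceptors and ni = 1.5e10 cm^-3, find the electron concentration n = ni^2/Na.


Step 1: Majority hole concentration p ≈ Na = 1.27e+15 cm^-3
Step 2: n = ni^2 / Na = (1.5e10)^2 / 1.27e+15
Step 3: n = 1.77e+05 cm^-3

1.77e+05


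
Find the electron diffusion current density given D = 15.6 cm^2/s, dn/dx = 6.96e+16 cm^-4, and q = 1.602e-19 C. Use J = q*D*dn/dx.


Step 1: J = q * D * (dn/dx)
Step 2: J = 1.602e-19 * 15.6 * 6.96e+16
Step 3: J = 1.74e-01 A/cm^2

1.74e-01


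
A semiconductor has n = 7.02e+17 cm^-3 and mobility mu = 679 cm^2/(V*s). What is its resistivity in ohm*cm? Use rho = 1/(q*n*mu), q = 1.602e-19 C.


Step 1: sigma = q * n * mu = 1.602e-19 * 7.02e+17 * 679 = 7.63606e+01 S/cm
Step 2: rho = 1 / sigma = 1 / 7.63606e+01 = 0.0131 ohm*cm

0.0131


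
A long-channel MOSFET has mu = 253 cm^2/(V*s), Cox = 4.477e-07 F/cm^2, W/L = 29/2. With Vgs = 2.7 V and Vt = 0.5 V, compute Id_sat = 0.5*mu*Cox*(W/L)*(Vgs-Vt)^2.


Step 1: Overdrive voltage Vov = Vgs - Vt = 2.7 - 0.5 = 2.2 V
Step 2: W/L = 29/2 = 14.5
Step 3: Id = 0.5 * 253 * 4.477e-07 * 14.5 * 2.2^2
Step 4: Id = 3.97e-03 A

3.97e-03


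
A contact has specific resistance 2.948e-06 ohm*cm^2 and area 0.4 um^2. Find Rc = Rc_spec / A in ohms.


Step 1: Convert area to cm^2: 0.4 um^2 = 4.0000e-09 cm^2
Step 2: Rc = Rc_spec / A = 2.948e-06 / 4.0000e-09
Step 3: Rc = 7.37e+02 ohms

7.37e+02


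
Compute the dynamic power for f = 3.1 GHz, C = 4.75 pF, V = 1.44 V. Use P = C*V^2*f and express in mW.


Step 1: V^2 = 1.44^2 = 2.0736 V^2
Step 2: P = C*V^2*f = 4.75e-12 F * 2.0736 * 3.1e9 Hz
Step 3: P = 3.053376e-02 W
Step 4: P = 30.534 mW

30.534


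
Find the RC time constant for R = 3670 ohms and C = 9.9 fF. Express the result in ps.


Step 1: tau = R * C
Step 2: tau = 3670 * 9.9 fF = 3670 * 9.9e-15 F
Step 3: tau = 3.6333e-11 s = 36.333 ps

36.333


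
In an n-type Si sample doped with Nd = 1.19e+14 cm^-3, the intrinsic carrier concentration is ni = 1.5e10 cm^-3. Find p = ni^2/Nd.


Step 1: Since Nd >> ni, n ≈ Nd = 1.19e+14 cm^-3
Step 2: p = ni^2 / n = (1.5e10)^2 / 1.19e+14
Step 3: p = 2.25e20 / 1.19e+14 = 1.89e+06 cm^-3

1.89e+06


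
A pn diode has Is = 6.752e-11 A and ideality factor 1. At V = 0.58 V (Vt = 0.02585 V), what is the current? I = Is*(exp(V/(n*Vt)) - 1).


Step 1: V/(n*Vt) = 0.58/(1*0.02585) = 22.4371
Step 2: exp(22.4371) = 5.5502e+09
Step 3: I = 6.752e-11 * (5.5502e+09 - 1) = 3.75e-01 A

3.75e-01


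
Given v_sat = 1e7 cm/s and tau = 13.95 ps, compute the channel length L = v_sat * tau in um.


Step 1: tau in seconds = 13.95 ps * 1e-12 = 1.3950e-11 s
Step 2: L = v_sat * tau = 1e7 * 1.3950e-11 = 1.3950e-04 cm
Step 3: L in um = 1.3950e-04 * 1e4 = 1.395 um

1.395


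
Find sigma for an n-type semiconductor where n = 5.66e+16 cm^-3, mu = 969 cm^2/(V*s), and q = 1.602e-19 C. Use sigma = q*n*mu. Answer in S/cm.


Step 1: sigma = q * n * mu
Step 2: sigma = 1.602e-19 * 5.66e+16 * 969
Step 3: sigma = 8.786e+00 S/cm

8.786e+00


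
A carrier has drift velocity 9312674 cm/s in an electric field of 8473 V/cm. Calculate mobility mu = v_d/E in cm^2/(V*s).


Step 1: mu = v_d / E
Step 2: mu = 9312674 / 8473
Step 3: mu = 1099.1 cm^2/(V*s)

1099.1


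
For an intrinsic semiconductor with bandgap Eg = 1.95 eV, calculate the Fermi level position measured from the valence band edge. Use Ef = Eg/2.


Step 1: For an intrinsic semiconductor, the Fermi level sits at midgap.
Step 2: Ef = Eg / 2 = 1.95 / 2 = 0.975 eV

0.975


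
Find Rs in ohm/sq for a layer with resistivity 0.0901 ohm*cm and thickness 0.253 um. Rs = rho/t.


Step 1: Convert thickness to cm: t = 0.253 um = 2.5300e-05 cm
Step 2: Rs = rho / t = 0.0901 / 2.5300e-05
Step 3: Rs = 3561.3 ohm/sq

3561.3


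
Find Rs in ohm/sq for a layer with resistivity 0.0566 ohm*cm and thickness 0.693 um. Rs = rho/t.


Step 1: Convert thickness to cm: t = 0.693 um = 6.9300e-05 cm
Step 2: Rs = rho / t = 0.0566 / 6.9300e-05
Step 3: Rs = 816.7 ohm/sq

816.7


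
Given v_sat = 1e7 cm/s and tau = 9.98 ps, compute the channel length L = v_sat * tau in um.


Step 1: tau in seconds = 9.98 ps * 1e-12 = 9.9800e-12 s
Step 2: L = v_sat * tau = 1e7 * 9.9800e-12 = 9.9800e-05 cm
Step 3: L in um = 9.9800e-05 * 1e4 = 0.998 um

0.998


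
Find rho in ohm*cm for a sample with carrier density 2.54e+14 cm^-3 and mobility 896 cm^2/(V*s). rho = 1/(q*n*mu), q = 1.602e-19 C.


Step 1: sigma = q * n * mu = 1.602e-19 * 2.54e+14 * 896 = 3.64590e-02 S/cm
Step 2: rho = 1 / sigma = 1 / 3.64590e-02 = 27.43 ohm*cm

27.43


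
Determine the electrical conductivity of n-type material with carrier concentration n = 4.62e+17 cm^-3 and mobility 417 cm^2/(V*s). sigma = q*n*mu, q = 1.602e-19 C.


Step 1: sigma = q * n * mu
Step 2: sigma = 1.602e-19 * 4.62e+17 * 417
Step 3: sigma = 3.086e+01 S/cm

3.086e+01


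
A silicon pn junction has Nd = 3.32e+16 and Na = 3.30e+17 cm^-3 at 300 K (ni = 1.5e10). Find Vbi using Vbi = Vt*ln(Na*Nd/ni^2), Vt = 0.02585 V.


Step 1: Compute Na*Nd/ni^2 = 3.30e+17 * 3.32e+16 / (1.5e10)^2 = 4.8693e+13
Step 2: ln(4.8693e+13) = 31.5166
Step 3: Vbi = 0.02585 * 31.5166 = 0.815 V

0.815


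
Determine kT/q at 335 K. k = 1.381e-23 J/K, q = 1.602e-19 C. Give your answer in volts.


Step 1: kT = 1.381e-23 * 335 = 4.62635e-21 J
Step 2: Vt = kT/q = 4.62635e-21 / 1.602e-19
Step 3: Vt = 0.02888 V

0.02888


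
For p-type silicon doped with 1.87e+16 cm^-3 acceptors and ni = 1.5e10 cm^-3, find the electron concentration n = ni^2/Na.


Step 1: Majority hole concentration p ≈ Na = 1.87e+16 cm^-3
Step 2: n = ni^2 / Na = (1.5e10)^2 / 1.87e+16
Step 3: n = 1.20e+04 cm^-3

1.20e+04


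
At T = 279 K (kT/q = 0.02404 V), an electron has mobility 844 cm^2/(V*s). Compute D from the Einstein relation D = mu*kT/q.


Step 1: D = mu * (kT/q)
Step 2: D = 844 * 0.02404
Step 3: D = 20.29 cm^2/s

20.29


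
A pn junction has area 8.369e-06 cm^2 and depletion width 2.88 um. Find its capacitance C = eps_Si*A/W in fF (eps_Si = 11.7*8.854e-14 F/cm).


Step 1: eps_Si = 11.7 * 8.854e-14 = 1.035918e-12 F/cm
Step 2: W in cm = 2.88 * 1e-4 = 2.88e-04 cm
Step 3: C = 1.035918e-12 * 8.369e-06 / 2.88e-04 = 3.010277e-14 F
Step 4: C = 30.1 fF

30.1


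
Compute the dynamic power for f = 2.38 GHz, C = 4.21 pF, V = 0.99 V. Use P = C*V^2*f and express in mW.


Step 1: V^2 = 0.99^2 = 0.9801 V^2
Step 2: P = C*V^2*f = 4.21e-12 F * 0.9801 * 2.38e9 Hz
Step 3: P = 9.82040598e-03 W
Step 4: P = 9.82 mW

9.82


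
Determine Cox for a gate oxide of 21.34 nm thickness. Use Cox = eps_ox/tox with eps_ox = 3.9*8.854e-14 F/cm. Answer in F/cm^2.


Step 1: eps_ox = 3.9 * 8.854e-14 = 3.45306e-13 F/cm
Step 2: tox in cm = 21.34 nm * 1e-7 = 2.1340e-06 cm
Step 3: Cox = 3.45306e-13 / 2.1340e-06 = 1.62e-07 F/cm^2

1.62e-07


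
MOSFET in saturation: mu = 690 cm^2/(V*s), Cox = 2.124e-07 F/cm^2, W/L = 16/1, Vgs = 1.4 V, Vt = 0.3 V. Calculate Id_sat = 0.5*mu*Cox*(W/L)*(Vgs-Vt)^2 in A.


Step 1: Overdrive voltage Vov = Vgs - Vt = 1.4 - 0.3 = 1.1 V
Step 2: W/L = 16/1 = 16
Step 3: Id = 0.5 * 690 * 2.124e-07 * 16 * 1.1^2
Step 4: Id = 1.42e-03 A

1.42e-03


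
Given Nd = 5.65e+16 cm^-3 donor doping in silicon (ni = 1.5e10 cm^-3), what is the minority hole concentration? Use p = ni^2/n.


Step 1: Since Nd >> ni, n ≈ Nd = 5.65e+16 cm^-3
Step 2: p = ni^2 / n = (1.5e10)^2 / 5.65e+16
Step 3: p = 2.25e20 / 5.65e+16 = 3.98e+03 cm^-3

3.98e+03


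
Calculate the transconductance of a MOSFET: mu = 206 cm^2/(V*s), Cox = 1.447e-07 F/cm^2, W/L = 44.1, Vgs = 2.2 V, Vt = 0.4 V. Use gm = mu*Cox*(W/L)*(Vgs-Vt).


Step 1: Vov = Vgs - Vt = 2.2 - 0.4 = 1.8 V
Step 2: gm = mu * Cox * (W/L) * Vov
Step 3: gm = 206 * 1.447e-07 * 44.1 * 1.8 = 2.37e-03 S

2.37e-03


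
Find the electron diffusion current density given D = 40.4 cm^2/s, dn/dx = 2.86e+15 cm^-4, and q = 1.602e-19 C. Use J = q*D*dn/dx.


Step 1: J = q * D * (dn/dx)
Step 2: J = 1.602e-19 * 40.4 * 2.86e+15
Step 3: J = 1.85e-02 A/cm^2

1.85e-02


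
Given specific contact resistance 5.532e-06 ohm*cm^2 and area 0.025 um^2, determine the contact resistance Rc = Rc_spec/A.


Step 1: Convert area to cm^2: 0.025 um^2 = 2.5000e-10 cm^2
Step 2: Rc = Rc_spec / A = 5.532e-06 / 2.5000e-10
Step 3: Rc = 2.21e+04 ohms

2.21e+04


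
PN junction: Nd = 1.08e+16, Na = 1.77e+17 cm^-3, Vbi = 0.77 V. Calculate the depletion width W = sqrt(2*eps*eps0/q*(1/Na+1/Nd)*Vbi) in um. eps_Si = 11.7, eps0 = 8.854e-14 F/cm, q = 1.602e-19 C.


Step 1: 1/Na + 1/Nd = 1/1.77e+17 + 1/1.08e+16 = 9.82423e-17
Step 2: 2*eps*eps0/q = 2*11.7*8.854e-14/1.602e-19 = 1.293281e+07
Step 3: W^2 = 1.293281e+07 * 9.82423e-17 * 0.77 = 9.78323e-10
Step 4: W = sqrt(9.78323e-10) = 3.128e-05 cm = 0.3128 um

0.3128


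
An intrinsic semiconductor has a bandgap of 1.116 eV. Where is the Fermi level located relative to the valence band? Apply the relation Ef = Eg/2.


Step 1: For an intrinsic semiconductor, the Fermi level sits at midgap.
Step 2: Ef = Eg / 2 = 1.116 / 2 = 0.558 eV

0.558


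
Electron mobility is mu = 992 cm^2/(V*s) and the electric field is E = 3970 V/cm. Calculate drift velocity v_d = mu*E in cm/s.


Step 1: v_d = mu * E
Step 2: v_d = 992 * 3970 = 3938240
Step 3: v_d = 3.94e+06 cm/s

3.94e+06


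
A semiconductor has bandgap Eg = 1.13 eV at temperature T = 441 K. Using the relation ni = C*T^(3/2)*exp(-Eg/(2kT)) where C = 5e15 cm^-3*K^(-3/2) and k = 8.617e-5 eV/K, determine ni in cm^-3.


Step 1: Compute kT = 8.617e-5 * 441 = 0.03800097 eV
Step 2: Exponent = -Eg/(2kT) = -1.13/(2*0.03800097) = -14.86804
Step 3: T^(3/2) = 441^1.5 = 9261.00
Step 4: ni = 5e15 * 9261.00 * exp(-14.86804) = 1.62e+13 cm^-3

1.62e+13


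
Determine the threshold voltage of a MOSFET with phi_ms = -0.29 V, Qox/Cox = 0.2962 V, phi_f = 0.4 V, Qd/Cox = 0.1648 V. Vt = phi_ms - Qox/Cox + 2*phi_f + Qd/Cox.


Step 1: Vt = phi_ms - Qox/Cox + 2*phi_f + Qd/Cox
Step 2: Vt = -0.29 - 0.2962 + 2*0.4 + 0.1648
Step 3: Vt = -0.29 - 0.2962 + 0.8 + 0.1648
Step 4: Vt = 0.3786 V

0.3786


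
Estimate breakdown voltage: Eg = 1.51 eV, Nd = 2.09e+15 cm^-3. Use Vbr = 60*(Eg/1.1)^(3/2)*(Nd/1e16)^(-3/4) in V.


Step 1: Eg/1.1 = 1.51/1.1 = 1.372727
Step 2: (Eg/1.1)^1.5 = 1.372727^1.5 = 1.608334
Step 3: (Nd/1e16)^(-0.75) = (0.209)^(-0.75) = 3.235119
Step 4: Vbr = 60 * 1.608334 * 3.235119 = 312.2 V

312.2


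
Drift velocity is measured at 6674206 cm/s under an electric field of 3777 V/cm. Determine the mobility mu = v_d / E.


Step 1: mu = v_d / E
Step 2: mu = 6674206 / 3777
Step 3: mu = 1767.07 cm^2/(V*s)

1767.07


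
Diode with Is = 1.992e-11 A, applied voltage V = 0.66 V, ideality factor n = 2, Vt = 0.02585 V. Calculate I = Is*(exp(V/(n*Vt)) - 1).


Step 1: V/(n*Vt) = 0.66/(2*0.02585) = 12.7660
Step 2: exp(12.7660) = 3.5011e+05
Step 3: I = 1.992e-11 * (3.5011e+05 - 1) = 6.97e-06 A

6.97e-06


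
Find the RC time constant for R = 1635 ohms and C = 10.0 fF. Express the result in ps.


Step 1: tau = R * C
Step 2: tau = 1635 * 10.0 fF = 1635 * 1.0e-14 F
Step 3: tau = 1.635e-11 s = 16.35 ps

16.35


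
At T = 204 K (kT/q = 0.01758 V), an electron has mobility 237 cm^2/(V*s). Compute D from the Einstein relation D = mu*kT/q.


Step 1: D = mu * (kT/q)
Step 2: D = 237 * 0.01758
Step 3: D = 4.17 cm^2/s

4.17


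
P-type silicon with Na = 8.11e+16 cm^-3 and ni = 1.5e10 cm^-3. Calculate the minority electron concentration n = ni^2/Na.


Step 1: Majority hole concentration p ≈ Na = 8.11e+16 cm^-3
Step 2: n = ni^2 / Na = (1.5e10)^2 / 8.11e+16
Step 3: n = 2.77e+03 cm^-3

2.77e+03


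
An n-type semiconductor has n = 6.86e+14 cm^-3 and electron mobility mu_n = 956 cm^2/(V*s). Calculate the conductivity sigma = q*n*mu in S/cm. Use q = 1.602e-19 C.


Step 1: sigma = q * n * mu
Step 2: sigma = 1.602e-19 * 6.86e+14 * 956
Step 3: sigma = 1.051e-01 S/cm

1.051e-01


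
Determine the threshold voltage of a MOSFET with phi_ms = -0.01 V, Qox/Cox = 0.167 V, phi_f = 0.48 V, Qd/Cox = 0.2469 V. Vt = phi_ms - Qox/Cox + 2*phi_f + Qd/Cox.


Step 1: Vt = phi_ms - Qox/Cox + 2*phi_f + Qd/Cox
Step 2: Vt = -0.01 - 0.167 + 2*0.48 + 0.2469
Step 3: Vt = -0.01 - 0.167 + 0.96 + 0.2469
Step 4: Vt = 1.0299 V

1.0299


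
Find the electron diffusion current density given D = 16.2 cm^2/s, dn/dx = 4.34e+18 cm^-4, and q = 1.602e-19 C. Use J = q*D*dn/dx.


Step 1: J = q * D * (dn/dx)
Step 2: J = 1.602e-19 * 16.2 * 4.34e+18
Step 3: J = 1.13e+01 A/cm^2

1.13e+01


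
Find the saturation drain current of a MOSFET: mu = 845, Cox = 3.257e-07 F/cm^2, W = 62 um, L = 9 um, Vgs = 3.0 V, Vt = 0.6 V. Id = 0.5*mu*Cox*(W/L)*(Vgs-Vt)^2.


Step 1: Overdrive voltage Vov = Vgs - Vt = 3.0 - 0.6 = 2.4 V
Step 2: W/L = 62/9 = 6.88889
Step 3: Id = 0.5 * 845 * 3.257e-07 * 6.88889 * 2.4^2
Step 4: Id = 5.46e-03 A

5.46e-03


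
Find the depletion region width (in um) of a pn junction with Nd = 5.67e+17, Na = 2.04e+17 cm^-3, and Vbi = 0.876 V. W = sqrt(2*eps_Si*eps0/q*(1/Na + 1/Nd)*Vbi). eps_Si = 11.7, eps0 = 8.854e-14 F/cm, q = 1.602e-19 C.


Step 1: 1/Na + 1/Nd = 1/2.04e+17 + 1/5.67e+17 = 6.66563e-18
Step 2: 2*eps*eps0/q = 2*11.7*8.854e-14/1.602e-19 = 1.293281e+07
Step 3: W^2 = 1.293281e+07 * 6.66563e-18 * 0.876 = 7.55159e-11
Step 4: W = sqrt(7.55159e-11) = 8.690e-06 cm = 0.0869 um

0.0869


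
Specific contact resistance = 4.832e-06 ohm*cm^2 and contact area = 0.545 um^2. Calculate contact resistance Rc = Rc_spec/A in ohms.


Step 1: Convert area to cm^2: 0.545 um^2 = 5.4500e-09 cm^2
Step 2: Rc = Rc_spec / A = 4.832e-06 / 5.4500e-09
Step 3: Rc = 8.87e+02 ohms

8.87e+02


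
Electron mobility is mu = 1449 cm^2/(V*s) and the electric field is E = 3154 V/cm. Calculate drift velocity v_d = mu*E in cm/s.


Step 1: v_d = mu * E
Step 2: v_d = 1449 * 3154 = 4570146
Step 3: v_d = 4.57e+06 cm/s

4.57e+06


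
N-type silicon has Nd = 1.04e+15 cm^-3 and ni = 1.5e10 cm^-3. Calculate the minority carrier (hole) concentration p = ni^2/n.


Step 1: Since Nd >> ni, n ≈ Nd = 1.04e+15 cm^-3
Step 2: p = ni^2 / n = (1.5e10)^2 / 1.04e+15
Step 3: p = 2.25e20 / 1.04e+15 = 2.16e+05 cm^-3

2.16e+05


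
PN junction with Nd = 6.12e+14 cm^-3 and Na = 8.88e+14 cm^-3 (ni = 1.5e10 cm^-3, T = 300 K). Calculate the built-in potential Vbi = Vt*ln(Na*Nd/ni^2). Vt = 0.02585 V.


Step 1: Compute Na*Nd/ni^2 = 8.88e+14 * 6.12e+14 / (1.5e10)^2 = 2.4154e+09
Step 2: ln(2.4154e+09) = 21.6051
Step 3: Vbi = 0.02585 * 21.6051 = 0.558 V

0.558


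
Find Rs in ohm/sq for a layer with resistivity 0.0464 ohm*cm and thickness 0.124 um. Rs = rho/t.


Step 1: Convert thickness to cm: t = 0.124 um = 1.2400e-05 cm
Step 2: Rs = rho / t = 0.0464 / 1.2400e-05
Step 3: Rs = 3741.9 ohm/sq

3741.9


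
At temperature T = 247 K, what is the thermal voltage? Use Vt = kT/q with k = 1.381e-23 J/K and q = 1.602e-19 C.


Step 1: kT = 1.381e-23 * 247 = 3.41107e-21 J
Step 2: Vt = kT/q = 3.41107e-21 / 1.602e-19
Step 3: Vt = 0.02129 V

0.02129


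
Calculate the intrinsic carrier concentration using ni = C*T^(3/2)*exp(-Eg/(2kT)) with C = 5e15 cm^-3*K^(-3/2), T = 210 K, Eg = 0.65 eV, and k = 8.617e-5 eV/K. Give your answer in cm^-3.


Step 1: Compute kT = 8.617e-5 * 210 = 0.0180957 eV
Step 2: Exponent = -Eg/(2kT) = -0.65/(2*0.0180957) = -17.96007
Step 3: T^(3/2) = 210^1.5 = 3043.19
Step 4: ni = 5e15 * 3043.19 * exp(-17.96007) = 2.41e+11 cm^-3

2.41e+11


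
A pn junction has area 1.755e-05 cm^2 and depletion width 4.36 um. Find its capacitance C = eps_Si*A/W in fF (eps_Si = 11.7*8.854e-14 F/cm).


Step 1: eps_Si = 11.7 * 8.854e-14 = 1.035918e-12 F/cm
Step 2: W in cm = 4.36 * 1e-4 = 4.36e-04 cm
Step 3: C = 1.035918e-12 * 1.755e-05 / 4.36e-04 = 4.169808e-14 F
Step 4: C = 41.7 fF

41.7


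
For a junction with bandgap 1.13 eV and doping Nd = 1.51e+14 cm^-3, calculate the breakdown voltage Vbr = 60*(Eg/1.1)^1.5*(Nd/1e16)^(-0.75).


Step 1: Eg/1.1 = 1.13/1.1 = 1.027273
Step 2: (Eg/1.1)^1.5 = 1.027273^1.5 = 1.041187
Step 3: (Nd/1e16)^(-0.75) = (0.0151)^(-0.75) = 23.214925
Step 4: Vbr = 60 * 1.041187 * 23.214925 = 1450.3 V

1450.3


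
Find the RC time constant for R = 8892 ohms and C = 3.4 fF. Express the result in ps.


Step 1: tau = R * C
Step 2: tau = 8892 * 3.4 fF = 8892 * 3.4e-15 F
Step 3: tau = 3.02328e-11 s = 30.2328 ps

30.2328


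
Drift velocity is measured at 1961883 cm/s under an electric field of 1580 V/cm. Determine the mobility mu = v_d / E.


Step 1: mu = v_d / E
Step 2: mu = 1961883 / 1580
Step 3: mu = 1241.7 cm^2/(V*s)

1241.7


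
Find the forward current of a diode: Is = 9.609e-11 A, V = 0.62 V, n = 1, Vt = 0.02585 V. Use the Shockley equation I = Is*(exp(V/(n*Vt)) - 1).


Step 1: V/(n*Vt) = 0.62/(1*0.02585) = 23.9845
Step 2: exp(23.9845) = 2.6082e+10
Step 3: I = 9.609e-11 * (2.6082e+10 - 1) = 2.51e+00 A

2.51e+00


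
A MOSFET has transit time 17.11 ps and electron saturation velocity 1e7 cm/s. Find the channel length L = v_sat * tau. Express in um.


Step 1: tau in seconds = 17.11 ps * 1e-12 = 1.7110e-11 s
Step 2: L = v_sat * tau = 1e7 * 1.7110e-11 = 1.7110e-04 cm
Step 3: L in um = 1.7110e-04 * 1e4 = 1.711 um

1.711


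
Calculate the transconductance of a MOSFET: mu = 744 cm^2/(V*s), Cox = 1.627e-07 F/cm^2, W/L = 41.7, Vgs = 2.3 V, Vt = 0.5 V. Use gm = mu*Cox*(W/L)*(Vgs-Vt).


Step 1: Vov = Vgs - Vt = 2.3 - 0.5 = 1.8 V
Step 2: gm = mu * Cox * (W/L) * Vov
Step 3: gm = 744 * 1.627e-07 * 41.7 * 1.8 = 9.09e-03 S

9.09e-03


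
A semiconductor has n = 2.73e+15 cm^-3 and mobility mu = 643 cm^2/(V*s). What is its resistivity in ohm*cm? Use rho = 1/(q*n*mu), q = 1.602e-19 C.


Step 1: sigma = q * n * mu = 1.602e-19 * 2.73e+15 * 643 = 2.81213e-01 S/cm
Step 2: rho = 1 / sigma = 1 / 2.81213e-01 = 3.556 ohm*cm

3.556


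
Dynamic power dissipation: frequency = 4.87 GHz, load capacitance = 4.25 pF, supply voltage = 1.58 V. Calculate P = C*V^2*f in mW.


Step 1: V^2 = 1.58^2 = 2.4964 V^2
Step 2: P = C*V^2*f = 4.25e-12 F * 2.4964 * 4.87e9 Hz
Step 3: P = 5.1669239e-02 W
Step 4: P = 51.669 mW

51.669


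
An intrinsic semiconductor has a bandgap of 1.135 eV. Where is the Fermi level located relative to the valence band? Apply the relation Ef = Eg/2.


Step 1: For an intrinsic semiconductor, the Fermi level sits at midgap.
Step 2: Ef = Eg / 2 = 1.135 / 2 = 0.5675 eV

0.5675


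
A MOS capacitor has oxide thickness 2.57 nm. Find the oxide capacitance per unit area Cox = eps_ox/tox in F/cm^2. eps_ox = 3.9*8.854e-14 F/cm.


Step 1: eps_ox = 3.9 * 8.854e-14 = 3.45306e-13 F/cm
Step 2: tox in cm = 2.57 nm * 1e-7 = 2.5700e-07 cm
Step 3: Cox = 3.45306e-13 / 2.5700e-07 = 1.34e-06 F/cm^2

1.34e-06


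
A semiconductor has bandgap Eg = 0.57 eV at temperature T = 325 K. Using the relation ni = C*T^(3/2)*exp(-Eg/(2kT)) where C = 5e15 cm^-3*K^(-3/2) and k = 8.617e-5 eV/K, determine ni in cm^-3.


Step 1: Compute kT = 8.617e-5 * 325 = 0.02800525 eV
Step 2: Exponent = -Eg/(2kT) = -0.57/(2*0.02800525) = -10.17666
Step 3: T^(3/2) = 325^1.5 = 5859.02
Step 4: ni = 5e15 * 5859.02 * exp(-10.17666) = 1.11e+15 cm^-3

1.11e+15


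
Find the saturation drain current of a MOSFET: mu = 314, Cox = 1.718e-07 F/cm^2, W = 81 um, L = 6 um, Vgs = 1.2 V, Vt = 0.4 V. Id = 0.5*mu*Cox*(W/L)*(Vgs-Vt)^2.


Step 1: Overdrive voltage Vov = Vgs - Vt = 1.2 - 0.4 = 0.8 V
Step 2: W/L = 81/6 = 13.5
Step 3: Id = 0.5 * 314 * 1.718e-07 * 13.5 * 0.8^2
Step 4: Id = 2.33e-04 A

2.33e-04


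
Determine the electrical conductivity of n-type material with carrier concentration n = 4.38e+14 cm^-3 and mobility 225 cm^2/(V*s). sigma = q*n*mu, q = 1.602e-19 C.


Step 1: sigma = q * n * mu
Step 2: sigma = 1.602e-19 * 4.38e+14 * 225
Step 3: sigma = 1.579e-02 S/cm

1.579e-02


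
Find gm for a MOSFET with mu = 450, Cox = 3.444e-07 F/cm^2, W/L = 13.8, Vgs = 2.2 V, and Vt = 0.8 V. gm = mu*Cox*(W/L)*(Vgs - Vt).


Step 1: Vov = Vgs - Vt = 2.2 - 0.8 = 1.4 V
Step 2: gm = mu * Cox * (W/L) * Vov
Step 3: gm = 450 * 3.444e-07 * 13.8 * 1.4 = 2.99e-03 S

2.99e-03


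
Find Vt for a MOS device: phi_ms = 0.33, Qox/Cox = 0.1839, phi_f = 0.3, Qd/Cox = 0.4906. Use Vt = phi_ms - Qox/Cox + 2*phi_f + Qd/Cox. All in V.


Step 1: Vt = phi_ms - Qox/Cox + 2*phi_f + Qd/Cox
Step 2: Vt = 0.33 - 0.1839 + 2*0.3 + 0.4906
Step 3: Vt = 0.33 - 0.1839 + 0.6 + 0.4906
Step 4: Vt = 1.2367 V

1.2367


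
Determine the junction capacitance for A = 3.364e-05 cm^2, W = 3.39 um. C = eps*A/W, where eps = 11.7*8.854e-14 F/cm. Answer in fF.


Step 1: eps_Si = 11.7 * 8.854e-14 = 1.035918e-12 F/cm
Step 2: W in cm = 3.39 * 1e-4 = 3.39e-04 cm
Step 3: C = 1.035918e-12 * 3.364e-05 / 3.39e-04 = 1.027973e-13 F
Step 4: C = 102.8 fF

102.8


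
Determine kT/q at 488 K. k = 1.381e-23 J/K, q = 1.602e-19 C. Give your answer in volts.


Step 1: kT = 1.381e-23 * 488 = 6.73928e-21 J
Step 2: Vt = kT/q = 6.73928e-21 / 1.602e-19
Step 3: Vt = 0.04207 V

0.04207


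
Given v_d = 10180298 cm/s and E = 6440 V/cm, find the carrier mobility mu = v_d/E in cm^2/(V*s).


Step 1: mu = v_d / E
Step 2: mu = 10180298 / 6440
Step 3: mu = 1580.79 cm^2/(V*s)

1580.79


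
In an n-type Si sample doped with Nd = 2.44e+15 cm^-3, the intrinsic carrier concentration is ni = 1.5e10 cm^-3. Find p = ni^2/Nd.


Step 1: Since Nd >> ni, n ≈ Nd = 2.44e+15 cm^-3
Step 2: p = ni^2 / n = (1.5e10)^2 / 2.44e+15
Step 3: p = 2.25e20 / 2.44e+15 = 9.22e+04 cm^-3

9.22e+04


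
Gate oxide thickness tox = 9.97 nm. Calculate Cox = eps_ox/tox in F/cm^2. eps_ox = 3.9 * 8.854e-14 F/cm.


Step 1: eps_ox = 3.9 * 8.854e-14 = 3.45306e-13 F/cm
Step 2: tox in cm = 9.97 nm * 1e-7 = 9.9700e-07 cm
Step 3: Cox = 3.45306e-13 / 9.9700e-07 = 3.46e-07 F/cm^2

3.46e-07


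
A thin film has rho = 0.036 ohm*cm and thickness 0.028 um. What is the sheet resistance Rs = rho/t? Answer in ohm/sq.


Step 1: Convert thickness to cm: t = 0.028 um = 2.8000e-06 cm
Step 2: Rs = rho / t = 0.036 / 2.8000e-06
Step 3: Rs = 12857.1 ohm/sq

12857.1


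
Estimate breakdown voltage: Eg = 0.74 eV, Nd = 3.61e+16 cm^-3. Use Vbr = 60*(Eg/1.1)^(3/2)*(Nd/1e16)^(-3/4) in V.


Step 1: Eg/1.1 = 0.74/1.1 = 0.672727
Step 2: (Eg/1.1)^1.5 = 0.672727^1.5 = 0.551770
Step 3: (Nd/1e16)^(-0.75) = (3.61)^(-0.75) = 0.381830
Step 4: Vbr = 60 * 0.551770 * 0.381830 = 12.6 V

12.6


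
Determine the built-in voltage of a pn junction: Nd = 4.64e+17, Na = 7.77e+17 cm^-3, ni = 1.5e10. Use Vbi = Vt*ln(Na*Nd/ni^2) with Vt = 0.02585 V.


Step 1: Compute Na*Nd/ni^2 = 7.77e+17 * 4.64e+17 / (1.5e10)^2 = 1.6023e+15
Step 2: ln(1.6023e+15) = 35.0102
Step 3: Vbi = 0.02585 * 35.0102 = 0.905 V

0.905


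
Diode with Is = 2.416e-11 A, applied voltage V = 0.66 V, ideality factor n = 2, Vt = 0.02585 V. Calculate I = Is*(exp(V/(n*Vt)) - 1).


Step 1: V/(n*Vt) = 0.66/(2*0.02585) = 12.7660
Step 2: exp(12.7660) = 3.5011e+05
Step 3: I = 2.416e-11 * (3.5011e+05 - 1) = 8.46e-06 A

8.46e-06


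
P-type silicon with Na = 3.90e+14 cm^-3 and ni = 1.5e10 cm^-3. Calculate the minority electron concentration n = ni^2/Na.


Step 1: Majority hole concentration p ≈ Na = 3.90e+14 cm^-3
Step 2: n = ni^2 / Na = (1.5e10)^2 / 3.90e+14
Step 3: n = 5.77e+05 cm^-3

5.77e+05


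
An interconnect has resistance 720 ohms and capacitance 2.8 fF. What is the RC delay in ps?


Step 1: tau = R * C
Step 2: tau = 720 * 2.8 fF = 720 * 2.8e-15 F
Step 3: tau = 2.016e-12 s = 2.016 ps

2.016


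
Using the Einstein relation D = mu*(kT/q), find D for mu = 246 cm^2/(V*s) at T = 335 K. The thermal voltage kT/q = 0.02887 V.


Step 1: D = mu * (kT/q)
Step 2: D = 246 * 0.02887
Step 3: D = 7.1 cm^2/s

7.1


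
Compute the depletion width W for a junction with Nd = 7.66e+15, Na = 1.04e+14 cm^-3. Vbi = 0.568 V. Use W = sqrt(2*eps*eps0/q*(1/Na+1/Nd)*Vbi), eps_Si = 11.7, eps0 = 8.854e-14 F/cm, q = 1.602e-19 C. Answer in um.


Step 1: 1/Na + 1/Nd = 1/1.04e+14 + 1/7.66e+15 = 9.74593e-15
Step 2: 2*eps*eps0/q = 2*11.7*8.854e-14/1.602e-19 = 1.293281e+07
Step 3: W^2 = 1.293281e+07 * 9.74593e-15 * 0.568 = 7.15920e-08
Step 4: W = sqrt(7.15920e-08) = 2.676e-04 cm = 2.676 um

2.676


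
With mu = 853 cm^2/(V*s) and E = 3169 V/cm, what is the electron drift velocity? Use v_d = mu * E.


Step 1: v_d = mu * E
Step 2: v_d = 853 * 3169 = 2703157
Step 3: v_d = 2.70e+06 cm/s

2.70e+06


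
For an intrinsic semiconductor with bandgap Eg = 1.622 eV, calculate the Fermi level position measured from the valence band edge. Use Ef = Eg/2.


Step 1: For an intrinsic semiconductor, the Fermi level sits at midgap.
Step 2: Ef = Eg / 2 = 1.622 / 2 = 0.811 eV

0.811


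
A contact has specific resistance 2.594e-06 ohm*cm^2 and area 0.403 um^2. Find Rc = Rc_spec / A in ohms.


Step 1: Convert area to cm^2: 0.403 um^2 = 4.0300e-09 cm^2
Step 2: Rc = Rc_spec / A = 2.594e-06 / 4.0300e-09
Step 3: Rc = 6.44e+02 ohms

6.44e+02
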